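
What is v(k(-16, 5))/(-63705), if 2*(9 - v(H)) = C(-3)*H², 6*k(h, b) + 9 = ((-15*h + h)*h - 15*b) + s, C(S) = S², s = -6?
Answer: 3374551/127410 ≈ 26.486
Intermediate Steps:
k(h, b) = -5/2 - 7*h²/3 - 5*b/2 (k(h, b) = -3/2 + (((-15*h + h)*h - 15*b) - 6)/6 = -3/2 + (((-14*h)*h - 15*b) - 6)/6 = -3/2 + ((-14*h² - 15*b) - 6)/6 = -3/2 + ((-15*b - 14*h²) - 6)/6 = -3/2 + (-6 - 15*b - 14*h²)/6 = -3/2 + (-1 - 7*h²/3 - 5*b/2) = -5/2 - 7*h²/3 - 5*b/2)
v(H) = 9 - 9*H²/2 (v(H) = 9 - (-3)²*H²/2 = 9 - 9*H²/2)
v(k(-16, 5))/(-63705) = (9 - 9*(-5/2 - 7/3*(-16)² - 5/2*5)²/2)/(-63705) = (9 - 9*(-5/2 - 7/3*256 - 25/2)²/2)*(-1/63705) = (9 - 9*(-5/2 - 1792/3 - 25/2)²/2)*(-1/63705) = (9 - 9*(-1837/3)²/2)*(-1/63705) = (9 - 9/2*3374569/9)*(-1/63705) = (9 - 3374569/2)*(-1/63705) = -3374551/2*(-1/63705) = 3374551/127410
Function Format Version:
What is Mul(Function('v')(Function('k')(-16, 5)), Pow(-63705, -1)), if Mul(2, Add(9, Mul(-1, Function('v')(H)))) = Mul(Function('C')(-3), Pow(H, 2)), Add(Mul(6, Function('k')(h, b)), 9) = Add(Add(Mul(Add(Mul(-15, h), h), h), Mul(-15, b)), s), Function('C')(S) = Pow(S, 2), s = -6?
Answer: Rational(3374551, 127410) ≈ 26.486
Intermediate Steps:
Function('k')(h, b) = Add(Rational(-5, 2), Mul(Rational(-7, 3), Pow(h, 2)), Mul(Rational(-5, 2), b)) (Function('k')(h, b) = Add(Rational(-3, 2), Mul(Rational(1, 6), Add(Add(Mul(Add(Mul(-15, h), h), h), Mul(-15, b)), -6))) = Add(Rational(-3, 2), Mul(Rational(1, 6), Add(Add(Mul(Mul(-14, h), h), Mul(-15, b)), -6))) = Add(Rational(-3, 2), Mul(Rational(1, 6), Add(Add(Mul(-14, Pow(h, 2)), Mul(-15, b)), -6))) = Add(Rational(-3, 2), Mul(Rational(1, 6), Add(Add(Mul(-15, b), Mul(-14, Pow(h, 2))), -6))) = Add(Rational(-3, 2), Mul(Rational(1, 6), Add(-6, Mul(-15, b), Mul(-14, Pow(h, 2))))) = Add(Rational(-3, 2), Add(-1, Mul(Rational(-7, 3), Pow(h, 2)), Mul(Rational(-5, 2), b))) = Add(Rational(-5, 2), Mul(Rational(-7, 3), Pow(h, 2)), Mul(Rational(-5, 2), b)))
Function('v')(H) = Add(9, Mul(Rational(-9, 2), Pow(H, 2))) (Function('v')(H) = Add(9, Mul(Rational(-1, 2), Mul(Pow(-3, 2), Pow(H, 2)))) = Add(9, Mul(Rational(-1, 2), Mul(9, Pow(H, 2)))) = Add(9, Mul(Rational(-9, 2), Pow(H, 2))))
Mul(Function('v')(Function('k')(-16, 5)), Pow(-63705, -1)) = Mul(Add(9, Mul(Rational(-9, 2), Pow(Add(Rational(-5, 2), Mul(Rational(-7, 3), Pow(-16, 2)), Mul(Rational(-5, 2), 5)), 2))), Pow(-63705, -1)) = Mul(Add(9, Mul(Rational(-9, 2), Pow(Add(Rational(-5, 2), Mul(Rational(-7, 3), 256), Rational(-25, 2)), 2))), Rational(-1, 63705)) = Mul(Add(9, Mul(Rational(-9, 2), Pow(Add(Rational(-5, 2), Rational(-1792, 3), Rational(-25, 2)), 2))), Rational(-1, 63705)) = Mul(Add(9, Mul(Rational(-9, 2), Pow(Rational(-1837, 3), 2))), Rational(-1, 63705)) = Mul(Add(9, Mul(Rational(-9, 2), Rational(3374569, 9))), Rational(-1, 63705)) = Mul(Add(9, Rational(-3374569, 2)), Rational(-1, 63705)) = Mul(Rational(-3374551, 2), Rational(-1, 63705)) = Rational(3374551, 127410)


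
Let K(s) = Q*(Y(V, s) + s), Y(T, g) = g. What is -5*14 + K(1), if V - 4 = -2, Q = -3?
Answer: -76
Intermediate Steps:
V = 2 (V = 4 - 2 = 2)
K(s) = -6*s (K(s) = -3*(s + s) = -6*s)
-5*14 + K(1) = -5*14 - 6*1 = -70 - 6 = -76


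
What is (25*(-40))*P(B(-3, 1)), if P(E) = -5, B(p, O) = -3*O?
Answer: 5000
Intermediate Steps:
(25*(-40))*P(B(-3, 1)) = (25*(-40))*(-5) = -1000*(-5) = 5000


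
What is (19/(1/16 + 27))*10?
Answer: 3040/433 ≈ 7.0208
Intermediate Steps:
(19/(1/16 + 27))*10 = (19/(433/16))*10 = (19*(16/433))*10 = (304/433)*10 = 3040/433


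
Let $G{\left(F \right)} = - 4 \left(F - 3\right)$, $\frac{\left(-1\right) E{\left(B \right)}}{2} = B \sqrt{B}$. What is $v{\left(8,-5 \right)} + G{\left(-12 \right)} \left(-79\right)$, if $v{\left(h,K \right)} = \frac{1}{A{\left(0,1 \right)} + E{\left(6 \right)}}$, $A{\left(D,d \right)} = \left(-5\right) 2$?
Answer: $- \frac{1810675}{382} - \frac{3 \sqrt{6}}{191} \approx -4740.0$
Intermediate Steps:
$A{\left(D,d \right)} = -10$
$E{\left(B \right)} = - 2 B^{\frac{3}{2}}$ ($E{\left(B \right)} = - 2 B \sqrt{B} = - 2 B^{\frac{3}{2}}$)
$v{\left(h,K \right)} = \frac{1}{-10 - 12 \sqrt{6}}$ ($v{\left(h,K \right)} = \frac{1}{-10 - 2 \cdot 6^{\frac{3}{2}}} = \frac{1}{-10 - 2 \cdot 6 \sqrt{6}} = \frac{1}{-10 - 12 \sqrt{6}}$)
$G{\left(F \right)} = 12 - 4 F$ ($G{\left(F \right)} = - 4 \left(-3 + F\right) = 12 - 4 F$)
$v{\left(8,-5 \right)} + G{\left(-12 \right)} \left(-79\right) = \left(\frac{5}{382} - \frac{3 \sqrt{6}}{191}\right) + \left(12 - -48\right) \left(-79\right) = \left(\frac{5}{382} - \frac{3 \sqrt{6}}{191}\right) + \left(12 + 48\right) \left(-79\right) = \left(\frac{5}{382} - \frac{3 \sqrt{6}}{191}\right) + 60 \left(-79\right) = \left(\frac{5}{382} - \frac{3 \sqrt{6}}{191}\right) - 4740 = - \frac{1810675}{382} - \frac{3 \sqrt{6}}{191}$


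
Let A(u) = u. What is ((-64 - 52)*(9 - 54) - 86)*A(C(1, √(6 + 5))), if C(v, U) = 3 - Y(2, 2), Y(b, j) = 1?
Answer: 10268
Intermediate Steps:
C(v, U) = 2 (C(v, U) = 3 - 1*1 = 3 - 1 = 2)
((-64 - 52)*(9 - 54) - 86)*A(C(1, √(6 + 5))) = ((-64 - 52)*(9 - 54) - 86)*2 = (-116*(-45) - 86)*2 = (5220 - 86)*2 = 5134*2 = 10268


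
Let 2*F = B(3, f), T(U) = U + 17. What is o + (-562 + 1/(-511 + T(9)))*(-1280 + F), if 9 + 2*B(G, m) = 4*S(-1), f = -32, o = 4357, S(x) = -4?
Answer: 282166075/388 ≈ 7.2723e+5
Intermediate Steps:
T(U) = 17 + U
B(G, m) = -25/2 (B(G, m) = -9/2 + (4*(-4))/2 = -9/2 + (½)*(-16) = -9/2 - 8 = -25/2)
F = -25/4 (F = (½)*(-25/2) = -25/4 ≈ -6.2500)
o + (-562 + 1/(-511 + T(9)))*(-1280 + F) = 4357 + (-562 + 1/(-511 + (17 + 9)))*(-1280 - 25/4) = 4357 + (-562 + 1/(-511 + 26))*(-5145/4) = 4357 + (-562 + 1/(-485))*(-5145/4) = 4357 + (-562 - 1/485)*(-5145/4) = 4357 - 272571/485*(-5145/4) = 4357 + 280475559/388 = 282166075/388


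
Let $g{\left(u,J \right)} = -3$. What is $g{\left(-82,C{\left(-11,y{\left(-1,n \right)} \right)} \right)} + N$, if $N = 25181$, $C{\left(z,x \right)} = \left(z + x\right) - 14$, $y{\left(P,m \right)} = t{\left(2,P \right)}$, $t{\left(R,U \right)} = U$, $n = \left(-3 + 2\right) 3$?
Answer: $25178$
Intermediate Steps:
$n = -3$ ($n = \left(-1\right) 3 = -3$)
$y{\left(P,m \right)} = P$
$C{\left(z,x \right)} = -14 + x + z$ ($C{\left(z,x \right)} = \left(x + z\right) - 14 = -14 + x + z$)
$g{\left(-82,C{\left(-11,y{\left(-1,n \right)} \right)} \right)} + N = -3 + 25181 = 25178$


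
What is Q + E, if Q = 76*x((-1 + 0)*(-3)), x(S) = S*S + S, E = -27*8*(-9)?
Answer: 2856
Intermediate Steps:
E = 1944 (E = -216*(-9) = 1944)
x(S) = S + S² (x(S) = S² + S = S + S²)
Q = 912 (Q = 76*(((-1 + 0)*(-3))*(1 + (-1 + 0)*(-3))) = 76*((-1*(-3))*(1 - 1*(-3))) = 76*(3*(1 + 3)) = 76*(3*4) = 76*12 = 912)
Q + E = 912 + 1944 = 2856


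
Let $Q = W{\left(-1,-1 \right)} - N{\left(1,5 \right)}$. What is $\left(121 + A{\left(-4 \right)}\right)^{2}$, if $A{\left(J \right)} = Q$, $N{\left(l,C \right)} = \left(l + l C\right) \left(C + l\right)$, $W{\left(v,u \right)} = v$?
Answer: $7056$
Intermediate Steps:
$N{\left(l,C \right)} = \left(C + l\right) \left(l + C l\right)$ ($N{\left(l,C \right)} = \left(l + C l\right) \left(C + l\right) = \left(C + l\right) \left(l + C l\right)$)
$Q = -37$ ($Q = -1 - 1 \left(5 + 1 + 5^{2} + 5 \cdot 1\right) = -1 - 1 \left(5 + 1 + 25 + 5\right) = -1 - 1 \cdot 36 = -1 - 36 = -37$)
$A{\left(J \right)} = -37$
$\left(121 + A{\left(-4 \right)}\right)^{2} = \left(121 - 37\right)^{2} = 84^{2} = 7056$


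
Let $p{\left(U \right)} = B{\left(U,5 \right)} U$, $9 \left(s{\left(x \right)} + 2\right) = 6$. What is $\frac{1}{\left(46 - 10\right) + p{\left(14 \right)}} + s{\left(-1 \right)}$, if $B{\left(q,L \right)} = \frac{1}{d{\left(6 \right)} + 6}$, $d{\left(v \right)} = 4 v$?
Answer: $- \frac{2143}{1641} \approx -1.3059$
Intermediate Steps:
$s{\left(x \right)} = - \frac{4}{3}$ ($s{\left(x \right)} = -2 + \frac{1}{9} \cdot 6 = -2 + \frac{2}{3} = - \frac{4}{3}$)
$B{\left(q,L \right)} = \frac{1}{30}$ ($B{\left(q,L \right)} = \frac{1}{4 \cdot 6 + 6} = \frac{1}{24 + 6} = \frac{1}{30}$)
$p{\left(U \right)} = \frac{U}{30}$
$\frac{1}{\left(46 - 10\right) + p{\left(14 \right)}} + s{\left(-1 \right)} = \frac{1}{\left(46 - 10\right) + \frac{1}{30} \cdot 14} - \frac{4}{3} = \frac{1}{36 + \frac{7}{15}} - \frac{4}{3} = \frac{1}{\frac{547}{15}} - \frac{4}{3} = \frac{15}{547} - \frac{4}{3} = - \frac{2143}{1641}$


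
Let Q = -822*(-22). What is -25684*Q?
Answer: -464469456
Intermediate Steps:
Q = 18084
-25684*Q = -25684/(1/18084) = -25684/1/18084 = -25684*18084 = -464469456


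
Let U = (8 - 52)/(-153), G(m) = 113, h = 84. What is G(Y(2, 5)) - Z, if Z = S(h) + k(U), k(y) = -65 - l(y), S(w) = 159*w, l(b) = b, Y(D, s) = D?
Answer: -2016190/153 ≈ -13178.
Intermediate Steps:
U = 44/153 (U = -44*(-1/153) = 44/153 ≈ 0.28758)
k(y) = -65 - y
Z = 2033479/153 (Z = 159*84 + (-65 - 1*44/153) = 13356 + (-65 - 44/153) = 13356 - 9989/153 = 2033479/153 ≈ 13291.)
G(Y(2, 5)) - Z = 113 - 1*2033479/153 = 113 - 2033479/153 = -2016190/153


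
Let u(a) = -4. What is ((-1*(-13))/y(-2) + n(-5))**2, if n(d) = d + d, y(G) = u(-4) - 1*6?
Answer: 12769/100 ≈ 127.69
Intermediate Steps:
y(G) = -10 (y(G) = -4 - 1*6 = -4 - 6 = -10)
n(d) = 2*d
((-1*(-13))/y(-2) + n(-5))**2 = (-1*(-13)/(-10) + 2*(-5))**2 = (13*(-1/10) - 10)**2 = (-13/10 - 10)**2 = (-113/10)**2 = 12769/100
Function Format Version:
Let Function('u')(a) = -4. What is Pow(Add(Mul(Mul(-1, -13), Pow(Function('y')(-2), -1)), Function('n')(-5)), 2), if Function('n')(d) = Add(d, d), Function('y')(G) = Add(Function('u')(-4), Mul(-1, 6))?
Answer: Rational(12769, 100) ≈ 127.69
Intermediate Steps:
Function('y')(G) = -10 (Function('y')(G) = Add(-4, Mul(-1, 6)) = Add(-4, -6) = -10)
Function('n')(d) = Mul(2, d)
Pow(Add(Mul(Mul(-1, -13), Pow(Function('y')(-2), -1)), Function('n')(-5)), 2) = Pow(Add(Mul(Mul(-1, -13), Pow(-10, -1)), Mul(2, -5)), 2) = Pow(Add(Mul(13, Rational(-1, 10)), -10), 2) = Pow(Add(Rational(-13, 10), -10), 2) = Pow(Rational(-113, 10), 2) = Rational(12769, 100)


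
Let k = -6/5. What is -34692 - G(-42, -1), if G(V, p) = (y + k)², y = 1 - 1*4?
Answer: -867741/25 ≈ -34710.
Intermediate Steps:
k = -6/5 (k = -6*⅕ = -6/5 ≈ -1.2000)
y = -3 (y = 1 - 4 = -3)
G(V, p) = 441/25 (G(V, p) = (-3 - 6/5)² = (-21/5)² = 441/25)
-34692 - G(-42, -1) = -34692 - 1*441/25 = -34692 - 441/25 = -867741/25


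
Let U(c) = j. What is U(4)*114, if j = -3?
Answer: -342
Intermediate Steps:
U(c) = -3
U(4)*114 = -3*114 = -342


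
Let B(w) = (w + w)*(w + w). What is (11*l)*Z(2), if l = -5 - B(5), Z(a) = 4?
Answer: -4620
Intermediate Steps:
B(w) = 4*w² (B(w) = (2*w)*(2*w) = 4*w²)
l = -105 (l = -5 - 4*5² = -5 - 4*25 = -5 - 1*100 = -5 - 100 = -105)
(11*l)*Z(2) = (11*(-105))*4 = -1155*4 = -4620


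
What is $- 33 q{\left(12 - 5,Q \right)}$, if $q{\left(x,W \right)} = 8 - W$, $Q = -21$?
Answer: $-957$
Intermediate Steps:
$- 33 q{\left(12 - 5,Q \right)} = - 33 \left(8 - -21\right) = - 33 \left(8 + 21\right) = \left(-33\right) 29 = -957$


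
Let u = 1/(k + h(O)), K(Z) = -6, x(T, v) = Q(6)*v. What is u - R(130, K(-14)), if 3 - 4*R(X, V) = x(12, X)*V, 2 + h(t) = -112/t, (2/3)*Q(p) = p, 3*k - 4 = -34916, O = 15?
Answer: -204488701/116468 ≈ -1755.8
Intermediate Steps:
k = -34912/3 (k = 4/3 + (1/3)*(-34916) = 4/3 - 34916/3 = -34912/3 ≈ -11637.)
Q(p) = 3*p/2
h(t) = -2 - 112/t
x(T, v) = 9*v (x(T, v) = ((3/2)*6)*v = 9*v)
R(X, V) = 3/4 - 9*V*X/4 (R(X, V) = 3/4 - 9*X*V/4 = 3/4 - 9*V*X/4)
u = -5/58234 (u = 1/(-34912/3 + (-2 - 112/15)) = 1/(-34912/3 - 142/15) = 1/(-58234/5) = -5/58234 ≈ -8.5860e-5)
u - R(130, K(-14)) = -5/58234 - (3/4 - 9/4*(-6)*130) = -5/58234 - (3/4 + 1755) = -5/58234 - 1*7023/4 = -5/58234 - 7023/4 = -204488701/116468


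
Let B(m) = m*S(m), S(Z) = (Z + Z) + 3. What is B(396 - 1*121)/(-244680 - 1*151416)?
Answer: -152075/396096 ≈ -0.38393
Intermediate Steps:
S(Z) = 3 + 2*Z (S(Z) = 2*Z + 3 = 3 + 2*Z)
B(m) = m*(3 + 2*m)
B(396 - 1*121)/(-244680 - 1*151416) = ((396 - 1*121)*(3 + 2*(396 - 1*121)))/(-244680 - 1*151416) = ((396 - 121)*(3 + 2*(396 - 121)))/(-244680 - 151416) = (275*(3 + 2*275))/(-396096) = (275*(3 + 550))*(-1/396096) = (275*553)*(-1/396096) = 152075*(-1/396096) = -152075/396096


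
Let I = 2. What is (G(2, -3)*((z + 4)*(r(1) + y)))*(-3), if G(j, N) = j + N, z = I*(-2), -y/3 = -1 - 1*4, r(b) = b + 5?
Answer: 0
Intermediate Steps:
r(b) = 5 + b
y = 15 (y = -3*(-1 - 1*4) = -3*(-1 - 4) = -3*(-5) = 15)
z = -4 (z = 2*(-2) = -4)
G(j, N) = N + j
(G(2, -3)*((z + 4)*(r(1) + y)))*(-3) = ((-3 + 2)*((-4 + 4)*((5 + 1) + 15)))*(-3) = -0*(6 + 15)*(-3) = -0*21*(-3) = -1*0*(-3) = 0*(-3) = 0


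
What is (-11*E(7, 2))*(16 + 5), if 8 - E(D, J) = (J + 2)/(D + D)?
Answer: -1782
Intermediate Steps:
E(D, J) = 8 - (2 + J)/(2*D) (E(D, J) = 8 - (J + 2)/(D + D) = 8 - (2 + J)/(2*D))
(-11*E(7, 2))*(16 + 5) = (-11*(-2 - 1*2 + 16*7)/(2*7))*(16 + 5) = -11*(-2 - 2 + 112)/(2*7)*21 = -11*108/(2*7)*21 = -11*54/7*21 = -594/7*21 = -1782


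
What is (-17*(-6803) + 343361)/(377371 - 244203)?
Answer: 3957/1148 ≈ 3.4469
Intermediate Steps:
(-17*(-6803) + 343361)/(377371 - 244203) = (115651 + 343361)/133168 = 459012*(1/133168) = 3957/1148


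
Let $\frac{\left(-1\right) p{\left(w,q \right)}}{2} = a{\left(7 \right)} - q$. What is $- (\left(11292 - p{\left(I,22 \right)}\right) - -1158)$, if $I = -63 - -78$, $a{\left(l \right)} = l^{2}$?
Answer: $-12504$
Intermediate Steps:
$I = 15$ ($I = -63 + 78 = 15$)
$p{\left(w,q \right)} = -98 + 2 q$ ($p{\left(w,q \right)} = - 2 \left(7^{2} - q\right) = - 2 \left(49 - q\right) = -98 + 2 q$)
$- (\left(11292 - p{\left(I,22 \right)}\right) - -1158) = - (\left(11292 - \left(-98 + 2 \cdot 22\right)\right) - -1158) = - (\left(11292 - \left(-98 + 44\right)\right) + 1158) = - (\left(11292 - -54\right) + 1158) = - (\left(11292 + 54\right) + 1158) = - (11346 + 1158) = \left(-1\right) 12504 = -12504$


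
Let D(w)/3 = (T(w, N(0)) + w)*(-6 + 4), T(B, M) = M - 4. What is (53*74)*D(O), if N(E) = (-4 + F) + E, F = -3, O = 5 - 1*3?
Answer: 211788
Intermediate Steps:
O = 2 (O = 5 - 3 = 2)
N(E) = -7 + E (N(E) = (-4 - 3) + E = -7 + E)
T(B, M) = -4 + M
D(w) = 66 - 6*w (D(w) = 3*(((-4 + (-7 + 0)) + w)*(-6 + 4)) = 3*(((-4 - 7) + w)*(-2)) = 3*((-11 + w)*(-2)) = 3*(22 - 2*w) = 66 - 6*w)
(53*74)*D(O) = (53*74)*(66 - 6*2) = 3922*(66 - 12) = 3922*54 = 211788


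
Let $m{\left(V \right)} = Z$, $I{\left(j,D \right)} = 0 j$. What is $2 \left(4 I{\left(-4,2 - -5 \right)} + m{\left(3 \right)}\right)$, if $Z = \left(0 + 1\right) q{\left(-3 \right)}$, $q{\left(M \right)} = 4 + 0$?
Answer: $8$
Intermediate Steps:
$q{\left(M \right)} = 4$
$I{\left(j,D \right)} = 0$
$Z = 4$ ($Z = \left(0 + 1\right) 4 = 1 \cdot 4 = 4$)
$m{\left(V \right)} = 4$
$2 \left(4 I{\left(-4,2 - -5 \right)} + m{\left(3 \right)}\right) = 2 \left(4 \cdot 0 + 4\right) = 2 \left(0 + 4\right) = 2 \cdot 4 = 8$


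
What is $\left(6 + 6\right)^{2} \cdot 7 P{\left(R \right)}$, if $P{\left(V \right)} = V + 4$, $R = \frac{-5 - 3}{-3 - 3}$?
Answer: $5376$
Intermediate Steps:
$R = \frac{4}{3}$ ($R = - \frac{8}{-6} = \left(-8\right) \left(- \frac{1}{6}\right) = \frac{4}{3} \approx 1.3333$)
$P{\left(V \right)} = 4 + V$
$\left(6 + 6\right)^{2} \cdot 7 P{\left(R \right)} = \left(6 + 6\right)^{2} \cdot 7 \left(4 + \frac{4}{3}\right) = 12^{2} \cdot 7 \cdot \frac{16}{3} = 144 \cdot 7 \cdot \frac{16}{3} = 1008 \cdot \frac{16}{3} = 5376$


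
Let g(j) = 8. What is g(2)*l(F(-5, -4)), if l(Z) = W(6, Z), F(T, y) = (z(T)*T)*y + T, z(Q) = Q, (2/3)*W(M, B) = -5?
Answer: -60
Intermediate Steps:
W(M, B) = -15/2 (W(M, B) = (3/2)*(-5) = -15/2)
F(T, y) = T + y*T**2 (F(T, y) = (T*T)*y + T = T**2*y + T = y*T**2 + T = T + y*T**2)
l(Z) = -15/2
g(2)*l(F(-5, -4)) = 8*(-15/2) = -60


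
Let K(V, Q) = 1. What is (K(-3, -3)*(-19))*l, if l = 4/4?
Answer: -19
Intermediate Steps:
l = 1 (l = 4*(1/4) = 1)
(K(-3, -3)*(-19))*l = (1*(-19))*1 = -19*1 = -19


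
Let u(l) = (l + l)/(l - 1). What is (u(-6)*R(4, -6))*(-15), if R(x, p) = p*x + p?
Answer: 5400/7 ≈ 771.43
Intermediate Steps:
R(x, p) = p + p*x
u(l) = 2*l/(-1 + l) (u(l) = (2*l)/(-1 + l) = 2*l/(-1 + l))
(u(-6)*R(4, -6))*(-15) = ((2*(-6)/(-1 - 6))*(-6*(1 + 4)))*(-15) = ((2*(-6)/(-7))*(-6*5))*(-15) = ((2*(-6)*(-⅐))*(-30))*(-15) = ((12/7)*(-30))*(-15) = -360/7*(-15) = 5400/7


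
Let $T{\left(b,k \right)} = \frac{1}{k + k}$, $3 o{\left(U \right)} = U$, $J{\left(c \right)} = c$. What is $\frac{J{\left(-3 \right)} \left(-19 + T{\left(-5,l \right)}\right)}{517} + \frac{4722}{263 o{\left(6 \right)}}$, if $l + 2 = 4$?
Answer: $\frac{4941723}{543884} \approx 9.086$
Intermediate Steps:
$l = 2$ ($l = -2 + 4 = 2$)
$o{\left(U \right)} = \frac{U}{3}$
$T{\left(b,k \right)} = \frac{1}{2 k}$
$\frac{J{\left(-3 \right)} \left(-19 + T{\left(-5,l \right)}\right)}{517} + \frac{4722}{263 o{\left(6 \right)}} = \frac{\left(-3\right) \left(-19 + \frac{1}{2 \cdot 2}\right)}{517} + \frac{4722}{263 \cdot \frac{1}{3} \cdot 6} = - 3 \left(-19 + \frac{1}{2} \cdot \frac{1}{2}\right) \frac{1}{517} + \frac{4722}{263 \cdot 2} = - 3 \left(-19 + \frac{1}{4}\right) \frac{1}{517} + \frac{4722}{526} = \left(-3\right) \left(- \frac{75}{4}\right) \frac{1}{517} + 4722 \cdot \frac{1}{526} = \frac{225}{4} \cdot \frac{1}{517} + \frac{2361}{263} = \frac{225}{2068} + \frac{2361}{263} = \frac{4941723}{543884}$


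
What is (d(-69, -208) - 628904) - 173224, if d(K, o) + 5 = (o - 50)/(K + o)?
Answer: -222190583/277 ≈ -8.0213e+5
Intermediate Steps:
d(K, o) = -5 + (-50 + o)/(K + o) (d(K, o) = -5 + (o - 50)/(K + o) = -5 + (-50 + o)/(K + o))
(d(-69, -208) - 628904) - 173224 = ((-50 - 5*(-69) - 4*(-208))/(-69 - 208) - 628904) - 173224 = ((-50 + 345 + 832)/(-277) - 628904) - 173224 = (-1/277*1127 - 628904) - 173224 = (-1127/277 - 628904) - 173224 = -174207535/277 - 173224 = -222190583/277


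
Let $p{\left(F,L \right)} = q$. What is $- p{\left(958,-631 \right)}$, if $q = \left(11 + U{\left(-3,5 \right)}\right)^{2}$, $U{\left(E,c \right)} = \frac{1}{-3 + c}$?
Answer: $- \frac{529}{4} \approx -132.25$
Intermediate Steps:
$q = \frac{529}{4}$ ($q = \left(11 + \frac{1}{-3 + 5}\right)^{2} = \left(11 + \frac{1}{2}\right)^{2} = \left(\frac{23}{2}\right)^{2} = \frac{529}{4} \approx 132.25$)
$p{\left(F,L \right)} = \frac{529}{4}$
$- p{\left(958,-631 \right)} = \left(-1\right) \frac{529}{4} = - \frac{529}{4}$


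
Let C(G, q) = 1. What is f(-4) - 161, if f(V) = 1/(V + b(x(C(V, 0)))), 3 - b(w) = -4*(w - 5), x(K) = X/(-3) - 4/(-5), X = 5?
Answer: -59102/367 ≈ -161.04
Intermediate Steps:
x(K) = -13/15 (x(K) = 5/(-3) - 4/(-5) = 5*(-1/3) - 4*(-1/5) = -5/3 + 4/5 = -13/15)
b(w) = -17 + 4*w (b(w) = 3 - (-4)*(w - 5) = 3 - (-4)*(-5 + w) = 3 - (20 - 4*w) = 3 + (-20 + 4*w) = -17 + 4*w)
f(V) = 1/(-307/15 + V) (f(V) = 1/(V + (-17 + 4*(-13/15))) = 1/(V + (-17 - 52/15)) = 1/(V - 307/15) = 1/(-307/15 + V))
f(-4) - 161 = 15/(-307 + 15*(-4)) - 161 = 15/(-307 - 60) - 161 = 15/(-367) - 161 = 15*(-1/367) - 161 = -15/367 - 161 = -59102/367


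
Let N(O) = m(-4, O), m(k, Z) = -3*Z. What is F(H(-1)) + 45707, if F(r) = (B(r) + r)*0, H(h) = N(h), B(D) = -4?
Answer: 45707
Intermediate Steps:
N(O) = -3*O
H(h) = -3*h
F(r) = 0 (F(r) = (-4 + r)*0 = 0)
F(H(-1)) + 45707 = 0 + 45707 = 45707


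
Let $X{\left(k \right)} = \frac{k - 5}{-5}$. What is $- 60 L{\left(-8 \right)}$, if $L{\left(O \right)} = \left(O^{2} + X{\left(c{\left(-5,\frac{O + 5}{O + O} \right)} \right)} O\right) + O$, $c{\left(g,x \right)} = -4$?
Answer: $-2496$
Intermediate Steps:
$X{\left(k \right)} = 1 - \frac{k}{5}$ ($X{\left(k \right)} = \left(k - 5\right) \left(- \frac{1}{5}\right) = \left(-5 + k\right) \left(- \frac{1}{5}\right) = 1 - \frac{k}{5}$)
$L{\left(O \right)} = O^{2} + \frac{14 O}{5}$ ($L{\left(O \right)} = \left(O^{2} + \left(1 - - \frac{4}{5}\right) O\right) + O = \left(O^{2} + \left(1 + \frac{4}{5}\right) O\right) + O = \left(O^{2} + \frac{9 O}{5}\right) + O = O^{2} + \frac{14 O}{5}$)
$- 60 L{\left(-8 \right)} = - 60 \cdot \frac{1}{5} \left(-8\right) \left(14 + 5 \left(-8\right)\right) = - 60 \cdot \frac{1}{5} \left(-8\right) \left(14 - 40\right) = - 60 \cdot \frac{1}{5} \left(-8\right) \left(-26\right) = \left(-60\right) \frac{208}{5} = -2496$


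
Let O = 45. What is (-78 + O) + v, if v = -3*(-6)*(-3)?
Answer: -87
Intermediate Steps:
v = -54 (v = 18*(-3) = -54)
(-78 + O) + v = (-78 + 45) - 54 = -33 - 54 = -87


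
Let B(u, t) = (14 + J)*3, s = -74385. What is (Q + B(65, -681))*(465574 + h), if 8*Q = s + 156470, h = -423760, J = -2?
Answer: 1722172311/4 ≈ 4.3054e+8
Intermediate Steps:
B(u, t) = 36 (B(u, t) = (14 - 2)*3 = 12*3 = 36)
Q = 82085/8 (Q = (-74385 + 156470)/8 = (1/8)*82085 = 82085/8 ≈ 10261.)
(Q + B(65, -681))*(465574 + h) = (82085/8 + 36)*(465574 - 423760) = (82373/8)*41814 = 1722172311/4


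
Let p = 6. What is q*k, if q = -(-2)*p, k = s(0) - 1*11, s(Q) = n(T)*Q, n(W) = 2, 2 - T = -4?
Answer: -132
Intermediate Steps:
T = 6 (T = 2 - 1*(-4) = 2 + 4 = 6)
s(Q) = 2*Q
k = -11 (k = 2*0 - 1*11 = 0 - 11 = -11)
q = 12 (q = -(-2)*6 = -2*(-6) = 12)
q*k = 12*(-11) = -132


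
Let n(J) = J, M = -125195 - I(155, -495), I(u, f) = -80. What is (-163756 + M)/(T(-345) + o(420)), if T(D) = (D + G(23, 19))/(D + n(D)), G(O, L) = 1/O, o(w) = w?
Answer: -2292191385/3336667 ≈ -686.97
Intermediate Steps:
M = -125115 (M = -125195 - 1*(-80) = -125195 + 80 = -125115)
T(D) = (1/23 + D)/(2*D) (T(D) = (D + 1/23)/(D + D) = (D + 1/23)/((2*D)) = (1/23 + D)*(1/(2*D)) = (1/23 + D)/(2*D))
(-163756 + M)/(T(-345) + o(420)) = (-163756 - 125115)/((1/46)*(1 + 23*(-345))/(-345) + 420) = -288871/((1/46)*(-1/345)*(1 - 7935) + 420) = -288871/((1/46)*(-1/345)*(-7934) + 420) = -288871/(3967/7935 + 420) = -288871/3336667/7935 = -288871*7935/3336667 = -2292191385/3336667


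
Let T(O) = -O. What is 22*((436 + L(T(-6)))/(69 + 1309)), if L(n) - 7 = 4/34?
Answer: 82863/11713 ≈ 7.0744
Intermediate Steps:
L(n) = 121/17 (L(n) = 7 + 4/34 = 7 + 4*(1/34) = 7 + 2/17 = 121/17)
22*((436 + L(T(-6)))/(69 + 1309)) = 22*((436 + 121/17)/(69 + 1309)) = 22*((7533/17)/1378) = 22*((7533/17)*(1/1378)) = 22*(7533/23426) = 82863/11713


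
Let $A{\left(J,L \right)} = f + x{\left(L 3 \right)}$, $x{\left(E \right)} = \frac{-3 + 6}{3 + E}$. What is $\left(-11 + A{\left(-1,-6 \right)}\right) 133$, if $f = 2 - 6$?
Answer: $- \frac{10108}{5} \approx -2021.6$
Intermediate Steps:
$x{\left(E \right)} = \frac{3}{3 + E}$
$f = -4$ ($f = 2 - 6 = -4$)
$A{\left(J,L \right)} = -4 + \frac{3}{3 + 3 L}$ ($A{\left(J,L \right)} = -4 + \frac{3}{3 + L 3} = -4 + \frac{3}{3 + 3 L}$)
$\left(-11 + A{\left(-1,-6 \right)}\right) 133 = \left(-11 + \frac{-3 - -24}{1 - 6}\right) 133 = \left(-11 + \frac{-3 + 24}{-5}\right) 133 = \left(-11 - \frac{21}{5}\right) 133 = \left(- \frac{76}{5}\right) 133 = - \frac{10108}{5}$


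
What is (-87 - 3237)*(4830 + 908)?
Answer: -19073112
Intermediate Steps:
(-87 - 3237)*(4830 + 908) = -3324*5738 = -19073112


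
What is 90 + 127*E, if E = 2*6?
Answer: 1614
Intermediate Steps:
E = 12
90 + 127*E = 90 + 127*12 = 90 + 1524 = 1614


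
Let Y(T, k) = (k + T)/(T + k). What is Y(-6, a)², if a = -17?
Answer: 1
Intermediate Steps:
Y(T, k) = 1 (Y(T, k) = (T + k)/(T + k) = 1)
Y(-6, a)² = 1² = 1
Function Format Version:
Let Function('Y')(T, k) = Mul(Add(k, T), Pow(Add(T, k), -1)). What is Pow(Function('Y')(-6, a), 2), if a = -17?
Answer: 1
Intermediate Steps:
Function('Y')(T, k) = 1 (Function('Y')(T, k) = Mul(Add(T, k), Pow(Add(T, k), -1)) = 1)
Pow(Function('Y')(-6, a), 2) = Pow(1, 2) = 1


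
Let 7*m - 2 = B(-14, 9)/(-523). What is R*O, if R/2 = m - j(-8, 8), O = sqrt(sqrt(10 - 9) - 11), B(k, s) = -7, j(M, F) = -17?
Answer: 126580*I*sqrt(10)/3661 ≈ 109.34*I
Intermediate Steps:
O = I*sqrt(10) (O = sqrt(sqrt(1) - 11) = sqrt(1 - 11) = sqrt(-10) = I*sqrt(10) ≈ 3.1623*I)
m = 1053/3661 (m = 2/7 + (-7/(-523))/7 = 2/7 + (-7*(-1/523))/7 = 2/7 + (1/7)*(7/523) = 2/7 + 1/523 = 1053/3661 ≈ 0.28763)
R = 126580/3661 (R = 2*(1053/3661 - 1*(-17)) = 2*(1053/3661 + 17) = 2*(63290/3661) = 126580/3661 ≈ 34.575)
R*O = 126580*(I*sqrt(10))/3661 = 126580*I*sqrt(10)/3661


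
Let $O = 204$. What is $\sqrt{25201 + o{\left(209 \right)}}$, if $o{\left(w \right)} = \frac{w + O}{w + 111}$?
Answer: $\frac{\sqrt{40323665}}{40} \approx 158.75$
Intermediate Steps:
$o{\left(w \right)} = \frac{204 + w}{111 + w}$ ($o{\left(w \right)} = \frac{w + 204}{w + 111} = \frac{204 + w}{111 + w}$)
$\sqrt{25201 + o{\left(209 \right)}} = \sqrt{25201 + \frac{204 + 209}{111 + 209}} = \sqrt{25201 + \frac{1}{320} \cdot 413} = \sqrt{25201 + \frac{413}{320}} = \sqrt{\frac{8064733}{320}} = \frac{\sqrt{40323665}}{40}$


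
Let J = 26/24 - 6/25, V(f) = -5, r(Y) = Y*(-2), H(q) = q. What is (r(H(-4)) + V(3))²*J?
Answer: 759/100 ≈ 7.5900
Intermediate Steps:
r(Y) = -2*Y
J = 253/300 (J = 26*(1/24) - 6*1/25 = 13/12 - 6/25 = 253/300 ≈ 0.84333)
(r(H(-4)) + V(3))²*J = (-2*(-4) - 5)²*(253/300) = (8 - 5)²*(253/300) = 3²*(253/300) = 9*(253/300) = 759/100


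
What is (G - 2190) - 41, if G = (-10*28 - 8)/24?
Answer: -2243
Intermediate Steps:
G = -12 (G = (-280 - 8)*(1/24) = -288*1/24 = -12)
(G - 2190) - 41 = (-12 - 2190) - 41 = -2202 - 41 = -2243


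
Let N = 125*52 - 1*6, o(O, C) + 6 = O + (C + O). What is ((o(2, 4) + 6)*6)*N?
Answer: 311712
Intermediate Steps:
o(O, C) = -6 + C + 2*O (o(O, C) = -6 + (O + (C + O)) = -6 + (C + 2*O) = -6 + C + 2*O)
N = 6494 (N = 6500 - 6 = 6494)
((o(2, 4) + 6)*6)*N = (((-6 + 4 + 2*2) + 6)*6)*6494 = (((-6 + 4 + 4) + 6)*6)*6494 = ((2 + 6)*6)*6494 = (8*6)*6494 = 48*6494 = 311712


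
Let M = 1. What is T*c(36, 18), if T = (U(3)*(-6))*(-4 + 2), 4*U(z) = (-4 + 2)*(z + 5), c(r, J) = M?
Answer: -48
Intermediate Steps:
c(r, J) = 1
U(z) = -5/2 - z/2 (U(z) = ((-4 + 2)*(z + 5))/4 = (-2*(5 + z))/4 = (-10 - 2*z)/4 = -5/2 - z/2)
T = -48 (T = ((-5/2 - ½*3)*(-6))*(-4 + 2) = ((-5/2 - 3/2)*(-6))*(-2) = -4*(-6)*(-2) = 24*(-2) = -48)
T*c(36, 18) = -48*1 = -48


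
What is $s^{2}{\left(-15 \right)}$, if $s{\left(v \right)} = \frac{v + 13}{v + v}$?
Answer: $\frac{1}{225} \approx 0.0044444$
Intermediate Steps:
$s{\left(v \right)} = \frac{13 + v}{2 v}$
$s^{2}{\left(-15 \right)} = \left(\frac{13 - 15}{2 \left(-15\right)}\right)^{2} = \left(\frac{1}{2} \left(- \frac{1}{15}\right) \left(-2\right)\right)^{2} = \left(\frac{1}{15}\right)^{2} = \frac{1}{225}$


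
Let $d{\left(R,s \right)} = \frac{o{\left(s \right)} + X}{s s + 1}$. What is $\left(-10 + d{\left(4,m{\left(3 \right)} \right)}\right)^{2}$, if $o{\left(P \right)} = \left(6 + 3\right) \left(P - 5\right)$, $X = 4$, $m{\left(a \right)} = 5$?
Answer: $\frac{16384}{169} \approx 96.947$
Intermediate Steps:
$o{\left(P \right)} = -45 + 9 P$ ($o{\left(P \right)} = 9 \left(P - 5\right) = 9 \left(-5 + P\right) = -45 + 9 P$)
$d{\left(R,s \right)} = \frac{-41 + 9 s}{1 + s^{2}}$ ($d{\left(R,s \right)} = \frac{\left(-45 + 9 s\right) + 4}{s s + 1} = \frac{-41 + 9 s}{s^{2} + 1} = \frac{-41 + 9 s}{1 + s^{2}}$)
$\left(-10 + d{\left(4,m{\left(3 \right)} \right)}\right)^{2} = \left(-10 + \frac{-41 + 9 \cdot 5}{1 + 5^{2}}\right)^{2} = \left(-10 + \frac{-41 + 45}{1 + 25}\right)^{2} = \left(-10 + \frac{1}{26} \cdot 4\right)^{2} = \left(-10 + \frac{2}{13}\right)^{2} = \left(- \frac{128}{13}\right)^{2} = \frac{16384}{169}$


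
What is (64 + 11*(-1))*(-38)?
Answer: -2014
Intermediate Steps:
(64 + 11*(-1))*(-38) = (64 - 11)*(-38) = 53*(-38) = -2014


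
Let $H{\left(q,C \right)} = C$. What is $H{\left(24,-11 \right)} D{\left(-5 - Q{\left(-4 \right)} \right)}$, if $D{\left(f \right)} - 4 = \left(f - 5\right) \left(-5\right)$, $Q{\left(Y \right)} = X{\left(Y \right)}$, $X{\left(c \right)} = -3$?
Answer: $-429$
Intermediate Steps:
$Q{\left(Y \right)} = -3$
$D{\left(f \right)} = 29 - 5 f$ ($D{\left(f \right)} = 4 + \left(f - 5\right) \left(-5\right) = 4 + \left(-5 + f\right) \left(-5\right) = 4 - \left(-25 + 5 f\right) = 29 - 5 f$)
$H{\left(24,-11 \right)} D{\left(-5 - Q{\left(-4 \right)} \right)} = - 11 \left(29 - 5 \left(-5 - -3\right)\right) = - 11 \left(29 - 5 \left(-5 + 3\right)\right) = - 11 \left(29 - -10\right) = - 11 \left(29 + 10\right) = \left(-11\right) 39 = -429$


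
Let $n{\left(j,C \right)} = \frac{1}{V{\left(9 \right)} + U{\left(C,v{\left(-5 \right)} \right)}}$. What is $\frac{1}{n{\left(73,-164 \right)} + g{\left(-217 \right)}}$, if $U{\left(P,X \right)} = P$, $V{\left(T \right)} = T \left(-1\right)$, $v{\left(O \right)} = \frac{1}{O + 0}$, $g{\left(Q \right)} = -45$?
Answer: $- \frac{173}{7786} \approx -0.022219$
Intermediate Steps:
$v{\left(O \right)} = \frac{1}{O}$
$V{\left(T \right)} = - T$
$n{\left(j,C \right)} = \frac{1}{-9 + C}$ ($n{\left(j,C \right)} = \frac{1}{\left(-1\right) 9 + C} = \frac{1}{-9 + C}$)
$\frac{1}{n{\left(73,-164 \right)} + g{\left(-217 \right)}} = \frac{1}{\frac{1}{-9 - 164} - 45} = \frac{1}{\frac{1}{-173} - 45} = \frac{1}{- \frac{1}{173} - 45} = \frac{1}{- \frac{7786}{173}} = - \frac{173}{7786}$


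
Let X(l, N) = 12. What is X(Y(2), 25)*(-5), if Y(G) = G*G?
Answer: -60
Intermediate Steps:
Y(G) = G²
X(Y(2), 25)*(-5) = 12*(-5) = -60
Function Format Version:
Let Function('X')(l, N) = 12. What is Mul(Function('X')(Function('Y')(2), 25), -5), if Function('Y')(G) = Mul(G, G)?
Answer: -60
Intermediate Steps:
Function('Y')(G) = Pow(G, 2)
Mul(Function('X')(Function('Y')(2), 25), -5) = Mul(12, -5) = -60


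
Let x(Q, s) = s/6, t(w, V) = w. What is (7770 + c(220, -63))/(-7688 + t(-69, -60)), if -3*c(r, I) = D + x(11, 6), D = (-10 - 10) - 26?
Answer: -7785/7757 ≈ -1.0036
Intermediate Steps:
x(Q, s) = s/6 (x(Q, s) = s*(1/6) = s/6)
D = -46 (D = -20 - 26 = -46)
c(r, I) = 15 (c(r, I) = -(-46 + (1/6)*6)/3 = -(-46 + 1)/3 = -1/3*(-45) = 15)
(7770 + c(220, -63))/(-7688 + t(-69, -60)) = (7770 + 15)/(-7688 - 69) = 7785/(-7757) = 7785*(-1/7757) = -7785/7757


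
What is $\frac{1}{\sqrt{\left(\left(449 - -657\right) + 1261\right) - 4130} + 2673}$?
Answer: $\frac{2673}{7146692} - \frac{i \sqrt{1763}}{7146692} \approx 0.00037402 - 5.8752 \cdot 10^{-6} i$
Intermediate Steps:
$\frac{1}{\sqrt{\left(\left(449 - -657\right) + 1261\right) - 4130} + 2673} = \frac{1}{\sqrt{\left(\left(449 + 657\right) + 1261\right) - 4130} + 2673} = \frac{1}{\sqrt{\left(1106 + 1261\right) - 4130} + 2673} = \frac{1}{\sqrt{2367 - 4130} + 2673} = \frac{1}{\sqrt{-1763} + 2673} = \frac{1}{i \sqrt{1763} + 2673} = \frac{1}{2673 + i \sqrt{1763}}$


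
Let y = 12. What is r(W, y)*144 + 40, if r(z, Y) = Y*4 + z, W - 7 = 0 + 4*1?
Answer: 8536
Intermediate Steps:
W = 11 (W = 7 + (0 + 4*1) = 7 + (0 + 4) = 7 + 4 = 11)
r(z, Y) = z + 4*Y (r(z, Y) = 4*Y + z = z + 4*Y)
r(W, y)*144 + 40 = (11 + 4*12)*144 + 40 = (11 + 48)*144 + 40 = 59*144 + 40 = 8496 + 40 = 8536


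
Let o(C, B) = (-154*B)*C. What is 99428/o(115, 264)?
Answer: -3551/166980 ≈ -0.021266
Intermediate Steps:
o(C, B) = -154*B*C
99428/o(115, 264) = 99428/((-154*264*115)) = 99428/(-4675440) = 99428*(-1/4675440) = -3551/166980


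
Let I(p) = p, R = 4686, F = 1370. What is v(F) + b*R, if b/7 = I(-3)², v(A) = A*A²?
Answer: 2571648218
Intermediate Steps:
v(A) = A³
b = 63 (b = 7*(-3)² = 7*9 = 63)
v(F) + b*R = 1370³ + 63*4686 = 2571353000 + 295218 = 2571648218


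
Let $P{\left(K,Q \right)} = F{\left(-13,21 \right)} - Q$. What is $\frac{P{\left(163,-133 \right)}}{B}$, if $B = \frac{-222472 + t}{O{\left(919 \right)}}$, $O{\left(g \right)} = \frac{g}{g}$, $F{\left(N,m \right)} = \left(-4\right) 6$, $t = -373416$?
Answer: $- \frac{109}{595888} \approx -0.00018292$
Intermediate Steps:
$F{\left(N,m \right)} = -24$
$O{\left(g \right)} = 1$
$P{\left(K,Q \right)} = -24 - Q$
$B = -595888$ ($B = \frac{-222472 - 373416}{1} = \left(-595888\right) 1 = -595888$)
$\frac{P{\left(163,-133 \right)}}{B} = \frac{-24 - -133}{-595888} = \left(-24 + 133\right) \left(- \frac{1}{595888}\right) = 109 \left(- \frac{1}{595888}\right) = - \frac{109}{595888}$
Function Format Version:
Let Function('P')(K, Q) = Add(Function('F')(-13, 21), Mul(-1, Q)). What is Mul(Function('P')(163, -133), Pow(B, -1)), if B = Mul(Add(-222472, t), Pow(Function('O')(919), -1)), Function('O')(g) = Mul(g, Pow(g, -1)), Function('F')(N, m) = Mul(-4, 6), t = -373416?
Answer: Rational(-109, 595888) ≈ -0.00018292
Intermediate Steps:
Function('F')(N, m) = -24
Function('O')(g) = 1
Function('P')(K, Q) = Add(-24, Mul(-1, Q))
B = -595888 (B = Mul(Add(-222472, -373416), Pow(1, -1)) = Mul(-595888, 1) = -595888)
Mul(Function('P')(163, -133), Pow(B, -1)) = Mul(Add(-24, Mul(-1, -133)), Pow(-595888, -1)) = Mul(Add(-24, 133), Rational(-1, 595888)) = Mul(109, Rational(-1, 595888)) = Rational(-109, 595888)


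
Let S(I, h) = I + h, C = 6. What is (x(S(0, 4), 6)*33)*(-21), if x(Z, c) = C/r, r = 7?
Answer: -594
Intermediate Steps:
x(Z, c) = 6/7
(x(S(0, 4), 6)*33)*(-21) = ((6/7)*33)*(-21) = (198/7)*(-21) = -594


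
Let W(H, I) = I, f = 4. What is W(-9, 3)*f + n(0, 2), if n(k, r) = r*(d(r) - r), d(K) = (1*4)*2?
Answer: 24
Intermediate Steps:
d(K) = 8 (d(K) = 4*2 = 8)
n(k, r) = r*(8 - r)
W(-9, 3)*f + n(0, 2) = 3*4 + 2*(8 - 1*2) = 12 + 2*(8 - 2) = 12 + 2*6 = 12 + 12 = 24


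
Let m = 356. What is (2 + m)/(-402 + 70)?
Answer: -179/166 ≈ -1.0783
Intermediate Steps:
(2 + m)/(-402 + 70) = (2 + 356)/(-402 + 70) = 358/(-332) = 358*(-1/332) = -179/166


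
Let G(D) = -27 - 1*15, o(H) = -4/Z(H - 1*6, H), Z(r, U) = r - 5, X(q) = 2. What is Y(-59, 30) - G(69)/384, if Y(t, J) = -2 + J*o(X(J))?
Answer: 2197/192 ≈ 11.443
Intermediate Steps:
Z(r, U) = -5 + r
o(H) = -4/(-11 + H) (o(H) = -4/(-5 + (H - 1*6)) = -4/(-5 + (H - 6)) = -4/(-5 + (-6 + H)) = -4/(-11 + H))
G(D) = -42 (G(D) = -27 - 15 = -42)
Y(t, J) = -2 + 4*J/9 (Y(t, J) = -2 + J*(-4/(-11 + 2)) = -2 + J*(-4/(-9)) = -2 + J*(-4*(-⅑)) = -2 + J*(4/9) = -2 + 4*J/9)
Y(-59, 30) - G(69)/384 = (-2 + (4/9)*30) - (-42)/384 = (-2 + 40/3) - (-42)/384 = 34/3 - 1*(-7/64) = 34/3 + 7/64 = 2197/192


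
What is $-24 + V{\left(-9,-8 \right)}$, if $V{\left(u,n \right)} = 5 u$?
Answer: $-69$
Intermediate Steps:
$-24 + V{\left(-9,-8 \right)} = -24 + 5 \left(-9\right) = -24 - 45 = -69$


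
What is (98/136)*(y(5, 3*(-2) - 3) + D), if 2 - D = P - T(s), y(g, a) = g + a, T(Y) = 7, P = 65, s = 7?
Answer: -735/17 ≈ -43.235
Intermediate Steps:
y(g, a) = a + g
D = -56 (D = 2 - (65 - 1*7) = 2 - (65 - 7) = 2 - 1*58 = 2 - 58 = -56)
(98/136)*(y(5, 3*(-2) - 3) + D) = (98/136)*(((3*(-2) - 3) + 5) - 56) = (98*(1/136))*(((-6 - 3) + 5) - 56) = 49*((-9 + 5) - 56)/68 = 49*(-4 - 56)/68 = (49/68)*(-60) = -735/17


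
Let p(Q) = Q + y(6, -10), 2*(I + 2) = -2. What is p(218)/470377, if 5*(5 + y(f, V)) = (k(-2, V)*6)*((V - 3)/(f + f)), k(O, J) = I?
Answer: 2169/4703770 ≈ 0.00046112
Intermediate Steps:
I = -3 (I = -2 + (½)*(-2) = -2 - 1 = -3)
k(O, J) = -3
y(f, V) = -5 - 9*(-3 + V)/(5*f) (y(f, V) = -5 + ((-3*6)*((V - 3)/(f + f)))/5 = -5 + (-18*(-3 + V)/(2*f))/5 = -5 + (-18*(-3 + V)*1/(2*f))/5 = -5 + (-9*(-3 + V)/f)/5 = -5 - 9*(-3 + V)/(5*f))
p(Q) = -11/10 + Q (p(Q) = Q + (⅕)*(27 - 25*6 - 9*(-10))/6 = Q + (⅕)*(⅙)*(27 - 150 + 90) = Q + (⅕)*(⅙)*(-33) = Q - 11/10 = -11/10 + Q)
p(218)/470377 = (-11/10 + 218)/470377 = (2169/10)*(1/470377) = 2169/4703770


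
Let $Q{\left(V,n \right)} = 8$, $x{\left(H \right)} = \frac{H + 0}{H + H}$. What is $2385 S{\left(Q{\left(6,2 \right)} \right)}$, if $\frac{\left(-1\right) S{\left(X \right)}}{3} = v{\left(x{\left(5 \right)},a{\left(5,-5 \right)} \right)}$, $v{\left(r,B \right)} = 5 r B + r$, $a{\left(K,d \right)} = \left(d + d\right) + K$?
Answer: $85860$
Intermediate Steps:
$x{\left(H \right)} = \frac{1}{2}$ ($x{\left(H \right)} = \frac{H}{2 H} = H \frac{1}{2 H} = \frac{1}{2}$)
$a{\left(K,d \right)} = K + 2 d$ ($a{\left(K,d \right)} = 2 d + K = K + 2 d$)
$v{\left(r,B \right)} = r + 5 B r$ ($v{\left(r,B \right)} = 5 B r + r = r + 5 B r$)
$S{\left(X \right)} = 36$ ($S{\left(X \right)} = - 3 \frac{1 + 5 \left(5 + 2 \left(-5\right)\right)}{2} = - 3 \frac{1 + 5 \left(5 - 10\right)}{2} = - 3 \frac{1 + 5 \left(-5\right)}{2} = - 3 \frac{1 - 25}{2} = - 3 \cdot \frac{1}{2} \left(-24\right) = \left(-3\right) \left(-12\right) = 36$)
$2385 S{\left(Q{\left(6,2 \right)} \right)} = 2385 \cdot 36 = 85860$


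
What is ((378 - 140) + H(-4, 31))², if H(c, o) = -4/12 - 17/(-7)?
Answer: 25421764/441 ≈ 57646.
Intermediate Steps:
H(c, o) = 44/21 (H(c, o) = -4*1/12 - 17*(-⅐) = -⅓ + 17/7 = 44/21)
((378 - 140) + H(-4, 31))² = ((378 - 140) + 44/21)² = (238 + 44/21)² = (5042/21)² = 25421764/441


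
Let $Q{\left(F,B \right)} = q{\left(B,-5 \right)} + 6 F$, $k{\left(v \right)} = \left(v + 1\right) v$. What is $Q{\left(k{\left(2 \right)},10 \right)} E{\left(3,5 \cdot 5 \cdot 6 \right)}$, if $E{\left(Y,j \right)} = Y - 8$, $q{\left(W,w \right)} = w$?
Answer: $-155$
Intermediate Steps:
$E{\left(Y,j \right)} = -8 + Y$ ($E{\left(Y,j \right)} = Y - 8 = -8 + Y$)
$k{\left(v \right)} = v \left(1 + v\right)$ ($k{\left(v \right)} = \left(1 + v\right) v = v \left(1 + v\right)$)
$Q{\left(F,B \right)} = -5 + 6 F$
$Q{\left(k{\left(2 \right)},10 \right)} E{\left(3,5 \cdot 5 \cdot 6 \right)} = \left(-5 + 6 \cdot 2 \left(1 + 2\right)\right) \left(-8 + 3\right) = \left(-5 + 6 \cdot 2 \cdot 3\right) \left(-5\right) = \left(-5 + 6 \cdot 6\right) \left(-5\right) = \left(-5 + 36\right) \left(-5\right) = 31 \left(-5\right) = -155$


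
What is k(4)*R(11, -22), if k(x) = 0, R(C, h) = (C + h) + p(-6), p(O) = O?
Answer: 0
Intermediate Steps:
R(C, h) = -6 + C + h (R(C, h) = (C + h) - 6 = -6 + C + h)
k(4)*R(11, -22) = 0*(-6 + 11 - 22) = 0*(-17) = 0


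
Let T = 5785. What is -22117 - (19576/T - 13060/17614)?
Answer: -1126962493697/50948495 ≈ -22120.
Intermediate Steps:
-22117 - (19576/T - 13060/17614) = -22117 - (19576/5785 - 13060/17614) = -22117 - (19576*(1/5785) - 13060*1/17614) = -22117 - (19576/5785 - 6530/8807) = -22117 - 1*134629782/50948495 = -22117 - 134629782/50948495 = -1126962493697/50948495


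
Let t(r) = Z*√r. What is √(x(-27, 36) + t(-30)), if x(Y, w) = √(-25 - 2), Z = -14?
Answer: √(I*(-14*√30 + 3*√3)) ≈ 5.9785 - 5.9785*I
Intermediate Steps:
x(Y, w) = 3*I*√3 (x(Y, w) = √(-27) = 3*I*√3)
t(r) = -14*√r
√(x(-27, 36) + t(-30)) = √(3*I*√3 - 14*I*√30) = √(-14*I*√30 + 3*I*√3)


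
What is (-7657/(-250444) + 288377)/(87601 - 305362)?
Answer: -24074099015/18178978628 ≈ -1.3243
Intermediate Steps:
(-7657/(-250444) + 288377)/(87601 - 305362) = (-7657*(-1/250444) + 288377)/(-217761) = (7657/250444 + 288377)*(-1/217761) = (72222297045/250444)*(-1/217761) = -24074099015/18178978628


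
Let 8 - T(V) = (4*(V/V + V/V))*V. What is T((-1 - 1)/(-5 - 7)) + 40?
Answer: 140/3 ≈ 46.667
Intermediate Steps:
T(V) = 8 - 8*V (T(V) = 8 - 4*(V/V + V/V)*V = 8 - 4*(1 + 1)*V = 8 - 4*2*V = 8 - 8*V)
T((-1 - 1)/(-5 - 7)) + 40 = (8 - 8*(-1 - 1)/(-5 - 7)) + 40 = (8 - (-16)/(-12)) + 40 = (8 - (-16)*(-1)/12) + 40 = (8 - 8*⅙) + 40 = (8 - 4/3) + 40 = 20/3 + 40 = 140/3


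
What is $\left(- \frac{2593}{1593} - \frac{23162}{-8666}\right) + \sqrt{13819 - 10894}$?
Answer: $\frac{7213064}{6902469} + 15 \sqrt{13} \approx 55.128$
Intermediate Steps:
$\left(- \frac{2593}{1593} - \frac{23162}{-8666}\right) + \sqrt{13819 - 10894} = \left(\left(-2593\right) \frac{1}{1593} - - \frac{11581}{4333}\right) + \sqrt{2925} = \left(- \frac{2593}{1593} + \frac{11581}{4333}\right) + 15 \sqrt{13} = \frac{7213064}{6902469} + 15 \sqrt{13}$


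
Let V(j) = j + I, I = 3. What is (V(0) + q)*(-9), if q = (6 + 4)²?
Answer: -927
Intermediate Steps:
V(j) = 3 + j (V(j) = j + 3 = 3 + j)
q = 100 (q = 10² = 100)
(V(0) + q)*(-9) = ((3 + 0) + 100)*(-9) = (3 + 100)*(-9) = 103*(-9) = -927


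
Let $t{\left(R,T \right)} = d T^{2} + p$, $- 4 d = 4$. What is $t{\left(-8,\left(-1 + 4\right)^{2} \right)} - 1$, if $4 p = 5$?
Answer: $- \frac{323}{4} \approx -80.75$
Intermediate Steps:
$p = \frac{5}{4}$ ($p = \frac{1}{4} \cdot 5 = \frac{5}{4} \approx 1.25$)
$d = -1$ ($d = \left(- \frac{1}{4}\right) 4 = -1$)
$t{\left(R,T \right)} = \frac{5}{4} - T^{2}$ ($t{\left(R,T \right)} = - T^{2} + \frac{5}{4} = \frac{5}{4} - T^{2}$)
$t{\left(-8,\left(-1 + 4\right)^{2} \right)} - 1 = \left(\frac{5}{4} - \left(\left(-1 + 4\right)^{2}\right)^{2}\right) - 1 = \left(\frac{5}{4} - \left(3^{2}\right)^{2}\right) - 1 = \left(\frac{5}{4} - 9^{2}\right) - 1 = \left(\frac{5}{4} - 81\right) - 1 = - \frac{319}{4} - 1 = - \frac{323}{4}$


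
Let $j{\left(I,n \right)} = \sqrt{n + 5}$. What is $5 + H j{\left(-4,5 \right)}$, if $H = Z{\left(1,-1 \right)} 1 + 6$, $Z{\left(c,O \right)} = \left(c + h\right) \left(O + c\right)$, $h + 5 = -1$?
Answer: $5 + 6 \sqrt{10} \approx 23.974$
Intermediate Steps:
$h = -6$ ($h = -5 - 1 = -6$)
$Z{\left(c,O \right)} = \left(-6 + c\right) \left(O + c\right)$ ($Z{\left(c,O \right)} = \left(c - 6\right) \left(O + c\right) = \left(-6 + c\right) \left(O + c\right)$)
$j{\left(I,n \right)} = \sqrt{5 + n}$
$H = 6$ ($H = \left(1^{2} - -6 - 6 - 1\right) 1 + 6 = \left(1 + 6 - 6 - 1\right) 1 + 6 = 0 \cdot 1 + 6 = 0 + 6 = 6$)
$5 + H j{\left(-4,5 \right)} = 5 + 6 \sqrt{5 + 5} = 5 + 6 \sqrt{10}$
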